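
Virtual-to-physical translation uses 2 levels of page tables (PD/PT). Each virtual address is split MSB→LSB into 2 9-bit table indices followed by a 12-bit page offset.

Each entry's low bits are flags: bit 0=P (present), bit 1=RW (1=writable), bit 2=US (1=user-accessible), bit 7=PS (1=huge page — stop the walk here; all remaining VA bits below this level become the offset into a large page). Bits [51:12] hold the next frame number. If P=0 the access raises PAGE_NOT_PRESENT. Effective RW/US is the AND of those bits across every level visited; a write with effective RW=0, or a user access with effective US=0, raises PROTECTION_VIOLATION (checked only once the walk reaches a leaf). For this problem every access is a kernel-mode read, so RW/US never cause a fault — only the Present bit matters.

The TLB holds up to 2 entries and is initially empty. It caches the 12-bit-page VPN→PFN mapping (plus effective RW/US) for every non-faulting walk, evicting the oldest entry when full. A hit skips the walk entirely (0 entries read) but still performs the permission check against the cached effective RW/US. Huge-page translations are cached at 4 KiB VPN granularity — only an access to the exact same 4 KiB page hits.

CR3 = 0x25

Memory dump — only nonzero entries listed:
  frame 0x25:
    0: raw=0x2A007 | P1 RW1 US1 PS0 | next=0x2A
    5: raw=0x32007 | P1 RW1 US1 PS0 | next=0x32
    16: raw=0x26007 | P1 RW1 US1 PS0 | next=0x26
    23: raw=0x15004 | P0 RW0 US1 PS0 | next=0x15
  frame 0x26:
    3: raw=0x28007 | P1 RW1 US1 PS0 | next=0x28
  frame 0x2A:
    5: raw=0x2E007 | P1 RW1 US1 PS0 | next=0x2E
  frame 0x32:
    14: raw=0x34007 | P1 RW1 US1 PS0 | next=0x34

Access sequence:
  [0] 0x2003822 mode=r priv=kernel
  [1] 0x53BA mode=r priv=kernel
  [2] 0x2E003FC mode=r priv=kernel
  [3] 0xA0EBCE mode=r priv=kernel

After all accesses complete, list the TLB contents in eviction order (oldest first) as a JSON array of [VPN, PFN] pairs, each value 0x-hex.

Per-access translation:
#0 VA=0x2003822 (r,kernel):
  [0] read 0x25 idx=16: raw=0x26007 flags P=1 W=1 U=1 S=0
  [1] read 0x26 idx=3: raw=0x28007 flags P=1 W=1 U=1 S=0
  → PA=0x28822  (2 entries read)
#1 VA=0x53BA (r,kernel):
  [0] read 0x25 idx=0: raw=0x2A007 flags P=1 W=1 U=1 S=0
  [1] read 0x2A idx=5: raw=0x2E007 flags P=1 W=1 U=1 S=0
  → PA=0x2E3BA  (2 entries read)
#2 VA=0x2E003FC (r,kernel):
  [0] read 0x25 idx=23: raw=0x15004 flags P=0 W=0 U=1 S=0
  ✗ PAGE_NOT_PRESENT  [1 reads]
#3 VA=0xA0EBCE (r,kernel):
  [0] read 0x25 idx=5: raw=0x32007 flags P=1 W=1 U=1 S=0
  [1] read 0x32 idx=14: raw=0x34007 flags P=1 W=1 U=1 S=0
  → PA=0x34BCE  (2 entries read)

TLB: [["0x5", "0x2E"], ["0xA0E", "0x34"]]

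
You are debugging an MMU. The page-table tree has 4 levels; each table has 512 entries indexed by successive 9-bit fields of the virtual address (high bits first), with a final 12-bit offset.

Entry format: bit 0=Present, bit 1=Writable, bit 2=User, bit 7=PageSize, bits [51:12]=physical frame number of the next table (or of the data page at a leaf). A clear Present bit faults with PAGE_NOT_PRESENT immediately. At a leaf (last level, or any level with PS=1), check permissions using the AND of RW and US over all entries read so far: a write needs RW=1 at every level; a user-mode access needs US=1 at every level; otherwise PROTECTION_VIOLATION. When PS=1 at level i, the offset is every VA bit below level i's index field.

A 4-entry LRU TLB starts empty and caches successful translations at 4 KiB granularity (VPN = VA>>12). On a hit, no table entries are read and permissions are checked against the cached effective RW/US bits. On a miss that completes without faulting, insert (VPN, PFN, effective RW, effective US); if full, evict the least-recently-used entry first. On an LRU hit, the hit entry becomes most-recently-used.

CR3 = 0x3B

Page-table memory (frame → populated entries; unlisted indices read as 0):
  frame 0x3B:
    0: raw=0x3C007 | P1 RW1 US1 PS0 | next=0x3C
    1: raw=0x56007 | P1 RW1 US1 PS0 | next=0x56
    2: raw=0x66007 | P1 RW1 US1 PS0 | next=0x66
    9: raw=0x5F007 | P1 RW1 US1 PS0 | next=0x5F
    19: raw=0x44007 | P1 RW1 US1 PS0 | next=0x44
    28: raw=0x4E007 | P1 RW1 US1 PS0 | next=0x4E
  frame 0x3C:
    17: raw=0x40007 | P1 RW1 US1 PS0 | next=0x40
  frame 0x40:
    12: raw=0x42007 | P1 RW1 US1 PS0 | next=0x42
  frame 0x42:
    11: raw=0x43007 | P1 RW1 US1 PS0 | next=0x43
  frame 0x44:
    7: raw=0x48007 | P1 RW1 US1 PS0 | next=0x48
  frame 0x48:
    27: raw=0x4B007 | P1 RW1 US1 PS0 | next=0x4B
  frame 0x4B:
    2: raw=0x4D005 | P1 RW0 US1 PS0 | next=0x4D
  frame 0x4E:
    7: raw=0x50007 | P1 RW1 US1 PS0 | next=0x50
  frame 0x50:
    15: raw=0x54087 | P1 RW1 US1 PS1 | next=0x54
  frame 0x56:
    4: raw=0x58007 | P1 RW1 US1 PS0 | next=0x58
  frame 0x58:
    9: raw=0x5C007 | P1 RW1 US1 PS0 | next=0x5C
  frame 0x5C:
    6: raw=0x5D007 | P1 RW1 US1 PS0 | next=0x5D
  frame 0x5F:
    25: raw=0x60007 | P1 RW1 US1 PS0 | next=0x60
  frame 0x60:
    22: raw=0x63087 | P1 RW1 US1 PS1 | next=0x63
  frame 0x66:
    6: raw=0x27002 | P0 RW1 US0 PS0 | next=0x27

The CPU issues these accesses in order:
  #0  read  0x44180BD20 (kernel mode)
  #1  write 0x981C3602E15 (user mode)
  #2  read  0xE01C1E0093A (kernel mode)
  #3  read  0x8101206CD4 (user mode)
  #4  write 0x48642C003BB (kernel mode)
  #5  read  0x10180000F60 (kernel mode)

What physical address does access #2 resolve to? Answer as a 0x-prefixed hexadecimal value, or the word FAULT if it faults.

Per-access translation:
#0 VA=0x44180BD20 (r,kernel):
  [0] read 0x3B idx=0: raw=0x3C007 flags P=1 W=1 U=1 S=0
  [1] read 0x3C idx=17: raw=0x40007 flags P=1 W=1 U=1 S=0
  [2] read 0x40 idx=12: raw=0x42007 flags P=1 W=1 U=1 S=0
  [3] read 0x42 idx=11: raw=0x43007 flags P=1 W=1 U=1 S=0
  ⇒ phys 0x43D20  [4 reads]
#1 VA=0x981C3602E15 (w,user):
  [0] read 0x3B idx=19: raw=0x44007 flags P=1 W=1 U=1 S=0
  [1] read 0x44 idx=7: raw=0x48007 flags P=1 W=1 U=1 S=0
  [2] read 0x48 idx=27: raw=0x4B007 flags P=1 W=1 U=1 S=0
  [3] read 0x4B idx=2: raw=0x4D005 flags P=1 W=0 U=1 S=0
  ⇒ fault: PROTECTION_VIOLATION  — 4 lookups
#2 VA=0xE01C1E0093A (r,kernel):
  [0] read 0x3B idx=28: raw=0x4E007 flags P=1 W=1 U=1 S=0
  [1] read 0x4E idx=7: raw=0x50007 flags P=1 W=1 U=1 S=0
  [2] read 0x50 idx=15: raw=0x54087 flags P=1 W=1 U=1 S=1
  ⇒ phys 0x5493A (huge @L2)  [3 reads]
#3 VA=0x8101206CD4 (r,user):
  [0] read 0x3B idx=1: raw=0x56007 flags P=1 W=1 U=1 S=0
  [1] read 0x56 idx=4: raw=0x58007 flags P=1 W=1 U=1 S=0
  [2] read 0x58 idx=9: raw=0x5C007 flags P=1 W=1 U=1 S=0
  [3] read 0x5C idx=6: raw=0x5D007 flags P=1 W=1 U=1 S=0
  ⇒ phys 0x5DCD4  [4 reads]
#4 VA=0x48642C003BB (w,kernel):
  [0] read 0x3B idx=9: raw=0x5F007 flags P=1 W=1 U=1 S=0
  [1] read 0x5F idx=25: raw=0x60007 flags P=1 W=1 U=1 S=0
  [2] read 0x60 idx=22: raw=0x63087 flags P=1 W=1 U=1 S=1
  ⇒ phys 0x633BB (huge @L2)  [3 reads]
#5 VA=0x10180000F60 (r,kernel):
  [0] read 0x3B idx=2: raw=0x66007 flags P=1 W=1 U=1 S=0
  [1] read 0x66 idx=6: raw=0x27002 flags P=0 W=1 U=0 S=0
  ⇒ fault: PAGE_NOT_PRESENT  — 2 lookups

Access #2 PA: 0x5493A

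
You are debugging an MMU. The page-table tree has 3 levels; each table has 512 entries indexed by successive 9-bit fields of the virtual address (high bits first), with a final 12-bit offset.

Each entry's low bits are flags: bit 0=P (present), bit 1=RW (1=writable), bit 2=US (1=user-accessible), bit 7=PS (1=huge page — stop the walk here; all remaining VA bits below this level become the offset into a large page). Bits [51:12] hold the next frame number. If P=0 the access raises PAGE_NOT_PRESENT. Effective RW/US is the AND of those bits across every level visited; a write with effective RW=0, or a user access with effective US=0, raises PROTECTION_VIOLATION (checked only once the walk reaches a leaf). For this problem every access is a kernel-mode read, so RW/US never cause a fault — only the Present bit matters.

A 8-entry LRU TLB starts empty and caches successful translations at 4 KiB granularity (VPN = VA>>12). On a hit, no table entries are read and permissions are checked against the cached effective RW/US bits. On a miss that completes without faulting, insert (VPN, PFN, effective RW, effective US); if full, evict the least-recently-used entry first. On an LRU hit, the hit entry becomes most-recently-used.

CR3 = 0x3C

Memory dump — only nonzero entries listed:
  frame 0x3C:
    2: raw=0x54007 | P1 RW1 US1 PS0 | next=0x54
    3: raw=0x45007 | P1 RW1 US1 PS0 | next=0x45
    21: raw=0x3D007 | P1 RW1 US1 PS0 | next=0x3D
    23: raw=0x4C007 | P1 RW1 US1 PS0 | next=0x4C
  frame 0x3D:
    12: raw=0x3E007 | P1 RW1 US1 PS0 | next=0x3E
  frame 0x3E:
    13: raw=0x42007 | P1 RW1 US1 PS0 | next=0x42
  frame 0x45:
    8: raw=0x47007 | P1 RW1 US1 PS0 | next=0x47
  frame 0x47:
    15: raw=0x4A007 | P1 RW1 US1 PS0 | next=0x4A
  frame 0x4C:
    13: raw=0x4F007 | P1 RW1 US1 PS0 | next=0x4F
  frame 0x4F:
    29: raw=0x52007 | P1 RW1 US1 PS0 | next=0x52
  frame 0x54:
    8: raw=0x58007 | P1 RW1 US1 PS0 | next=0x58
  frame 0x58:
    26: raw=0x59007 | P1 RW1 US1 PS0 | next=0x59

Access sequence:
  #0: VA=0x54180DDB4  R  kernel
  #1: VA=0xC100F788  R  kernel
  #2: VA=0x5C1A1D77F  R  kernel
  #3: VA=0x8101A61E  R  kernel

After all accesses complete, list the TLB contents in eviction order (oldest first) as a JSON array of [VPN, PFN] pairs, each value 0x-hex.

Per-access translation:
#0 VA=0x54180DDB4 (r,kernel):
  [0] read 0x3C idx=21: raw=0x3D007 flags P=1 W=1 U=1 S=0
  [1] read 0x3D idx=12: raw=0x3E007 flags P=1 W=1 U=1 S=0
  [2] read 0x3E idx=13: raw=0x42007 flags P=1 W=1 U=1 S=0
  ⇒ phys 0x42DB4  [3 reads]
#1 VA=0xC100F788 (r,kernel):
  [0] read 0x3C idx=3: raw=0x45007 flags P=1 W=1 U=1 S=0
  [1] read 0x45 idx=8: raw=0x47007 flags P=1 W=1 U=1 S=0
  [2] read 0x47 idx=15: raw=0x4A007 flags P=1 W=1 U=1 S=0
  ⇒ phys 0x4A788  [3 reads]
#2 VA=0x5C1A1D77F (r,kernel):
  [0] read 0x3C idx=23: raw=0x4C007 flags P=1 W=1 U=1 S=0
  [1] read 0x4C idx=13: raw=0x4F007 flags P=1 W=1 U=1 S=0
  [2] read 0x4F idx=29: raw=0x52007 flags P=1 W=1 U=1 S=0
  ⇒ phys 0x5277F  [3 reads]
#3 VA=0x8101A61E (r,kernel):
  [0] read 0x3C idx=2: raw=0x54007 flags P=1 W=1 U=1 S=0
  [1] read 0x54 idx=8: raw=0x58007 flags P=1 W=1 U=1 S=0
  [2] read 0x58 idx=26: raw=0x59007 flags P=1 W=1 U=1 S=0
  ⇒ phys 0x5961E  [3 reads]

TLB: [["0x54180D", "0x42"], ["0xC100F", "0x4A"], ["0x5C1A1D", "0x52"], ["0x8101A", "0x59"]]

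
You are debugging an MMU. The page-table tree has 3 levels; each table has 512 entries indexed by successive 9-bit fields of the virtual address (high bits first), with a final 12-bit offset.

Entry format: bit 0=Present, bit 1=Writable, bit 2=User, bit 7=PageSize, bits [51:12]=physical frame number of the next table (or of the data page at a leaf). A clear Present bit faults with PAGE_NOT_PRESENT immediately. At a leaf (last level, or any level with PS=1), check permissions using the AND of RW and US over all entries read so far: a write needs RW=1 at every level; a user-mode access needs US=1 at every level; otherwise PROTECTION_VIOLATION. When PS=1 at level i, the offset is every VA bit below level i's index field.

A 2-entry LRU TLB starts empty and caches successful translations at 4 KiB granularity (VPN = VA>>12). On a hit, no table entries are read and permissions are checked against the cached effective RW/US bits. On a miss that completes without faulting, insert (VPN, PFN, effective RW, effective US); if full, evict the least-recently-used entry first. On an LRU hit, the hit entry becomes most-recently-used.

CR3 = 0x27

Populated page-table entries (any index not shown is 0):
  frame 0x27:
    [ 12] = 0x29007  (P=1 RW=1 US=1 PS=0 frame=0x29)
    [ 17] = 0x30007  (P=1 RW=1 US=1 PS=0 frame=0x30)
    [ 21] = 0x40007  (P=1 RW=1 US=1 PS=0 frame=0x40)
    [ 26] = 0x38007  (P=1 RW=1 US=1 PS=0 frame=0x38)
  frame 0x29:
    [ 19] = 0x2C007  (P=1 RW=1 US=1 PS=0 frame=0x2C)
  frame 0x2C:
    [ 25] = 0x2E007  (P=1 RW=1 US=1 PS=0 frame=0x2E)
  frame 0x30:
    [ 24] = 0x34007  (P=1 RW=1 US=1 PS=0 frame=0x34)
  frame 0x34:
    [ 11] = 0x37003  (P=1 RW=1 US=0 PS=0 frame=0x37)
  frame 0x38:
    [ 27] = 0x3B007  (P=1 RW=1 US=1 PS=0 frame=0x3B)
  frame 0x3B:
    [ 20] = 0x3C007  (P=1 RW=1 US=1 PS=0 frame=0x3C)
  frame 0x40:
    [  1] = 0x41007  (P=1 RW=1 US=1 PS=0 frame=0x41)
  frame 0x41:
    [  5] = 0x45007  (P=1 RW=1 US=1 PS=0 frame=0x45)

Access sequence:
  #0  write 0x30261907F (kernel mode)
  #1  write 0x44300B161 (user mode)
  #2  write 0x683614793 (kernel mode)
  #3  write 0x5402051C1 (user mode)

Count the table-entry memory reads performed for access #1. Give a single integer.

Per-access translation:
#0 VA=0x30261907F (w,kernel):
  lvl0: tbl 0x27, slot 12 ⇒ 0x29007 (P1/RW1/US1/PS0)
  lvl1: tbl 0x29, slot 19 ⇒ 0x2C007 (P1/RW1/US1/PS0)
  lvl2: tbl 0x2C, slot 25 ⇒ 0x2E007 (P1/RW1/US1/PS0)
  ⇒ phys 0x2E07F  [3 reads]
#1 VA=0x44300B161 (w,user):
  lvl0: tbl 0x27, slot 17 ⇒ 0x30007 (P1/RW1/US1/PS0)
  lvl1: tbl 0x30, slot 24 ⇒ 0x34007 (P1/RW1/US1/PS0)
  lvl2: tbl 0x34, slot 11 ⇒ 0x37003 (P1/RW1/US0/PS0)
  ✗ PROTECTION_VIOLATION  [3 reads]
#2 VA=0x683614793 (w,kernel):
  lvl0: tbl 0x27, slot 26 ⇒ 0x38007 (P1/RW1/US1/PS0)
  lvl1: tbl 0x38, slot 27 ⇒ 0x3B007 (P1/RW1/US1/PS0)
  lvl2: tbl 0x3B, slot 20 ⇒ 0x3C007 (P1/RW1/US1/PS0)
  ⇒ phys 0x3C793  [3 reads]
#3 VA=0x5402051C1 (w,user):
  lvl0: tbl 0x27, slot 21 ⇒ 0x40007 (P1/RW1/US1/PS0)
  lvl1: tbl 0x40, slot 1 ⇒ 0x41007 (P1/RW1/US1/PS0)
  lvl2: tbl 0x41, slot 5 ⇒ 0x45007 (P1/RW1/US1/PS0)
  ⇒ phys 0x451C1  [3 reads]

Entries read for #1: 3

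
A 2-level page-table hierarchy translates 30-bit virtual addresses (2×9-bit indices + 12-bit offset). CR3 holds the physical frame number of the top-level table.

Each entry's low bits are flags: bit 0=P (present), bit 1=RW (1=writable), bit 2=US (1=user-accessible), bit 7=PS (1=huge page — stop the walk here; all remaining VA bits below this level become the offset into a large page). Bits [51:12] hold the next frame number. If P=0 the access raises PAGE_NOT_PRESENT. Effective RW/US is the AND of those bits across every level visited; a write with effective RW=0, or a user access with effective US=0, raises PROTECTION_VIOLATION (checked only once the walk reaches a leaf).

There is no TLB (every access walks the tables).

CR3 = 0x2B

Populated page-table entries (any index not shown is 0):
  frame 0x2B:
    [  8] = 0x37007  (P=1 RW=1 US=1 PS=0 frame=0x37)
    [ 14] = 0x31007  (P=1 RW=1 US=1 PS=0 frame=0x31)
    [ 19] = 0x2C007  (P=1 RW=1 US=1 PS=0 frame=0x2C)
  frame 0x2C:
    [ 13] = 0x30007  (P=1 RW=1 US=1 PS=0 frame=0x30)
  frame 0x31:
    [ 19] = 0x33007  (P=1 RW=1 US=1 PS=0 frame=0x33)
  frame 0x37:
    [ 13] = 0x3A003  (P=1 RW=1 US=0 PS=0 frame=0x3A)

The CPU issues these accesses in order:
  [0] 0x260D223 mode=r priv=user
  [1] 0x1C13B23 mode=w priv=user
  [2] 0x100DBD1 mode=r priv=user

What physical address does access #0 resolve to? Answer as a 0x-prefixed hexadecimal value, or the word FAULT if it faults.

Trace:
#0 VA=0x260D223 (r,user):
  lvl0: tbl 0x2B, slot 19 ⇒ 0x2C007 (P1/RW1/US1/PS0)
  lvl1: tbl 0x2C, slot 13 ⇒ 0x30007 (P1/RW1/US1/PS0)
  ✓ 0x30223  — 2 lookups
#1 VA=0x1C13B23 (w,user):
  lvl0: tbl 0x2B, slot 14 ⇒ 0x31007 (P1/RW1/US1/PS0)
  lvl1: tbl 0x31, slot 19 ⇒ 0x33007 (P1/RW1/US1/PS0)
  ✓ 0x33B23  — 2 lookups
#2 VA=0x100DBD1 (r,user):
  lvl0: tbl 0x2B, slot 8 ⇒ 0x37007 (P1/RW1/US1/PS0)
  lvl1: tbl 0x37, slot 13 ⇒ 0x3A003 (P1/RW1/US0/PS0)
  → PROTECTION_VIOLATION  (2 entries read)

Access #0 PA: 0x30223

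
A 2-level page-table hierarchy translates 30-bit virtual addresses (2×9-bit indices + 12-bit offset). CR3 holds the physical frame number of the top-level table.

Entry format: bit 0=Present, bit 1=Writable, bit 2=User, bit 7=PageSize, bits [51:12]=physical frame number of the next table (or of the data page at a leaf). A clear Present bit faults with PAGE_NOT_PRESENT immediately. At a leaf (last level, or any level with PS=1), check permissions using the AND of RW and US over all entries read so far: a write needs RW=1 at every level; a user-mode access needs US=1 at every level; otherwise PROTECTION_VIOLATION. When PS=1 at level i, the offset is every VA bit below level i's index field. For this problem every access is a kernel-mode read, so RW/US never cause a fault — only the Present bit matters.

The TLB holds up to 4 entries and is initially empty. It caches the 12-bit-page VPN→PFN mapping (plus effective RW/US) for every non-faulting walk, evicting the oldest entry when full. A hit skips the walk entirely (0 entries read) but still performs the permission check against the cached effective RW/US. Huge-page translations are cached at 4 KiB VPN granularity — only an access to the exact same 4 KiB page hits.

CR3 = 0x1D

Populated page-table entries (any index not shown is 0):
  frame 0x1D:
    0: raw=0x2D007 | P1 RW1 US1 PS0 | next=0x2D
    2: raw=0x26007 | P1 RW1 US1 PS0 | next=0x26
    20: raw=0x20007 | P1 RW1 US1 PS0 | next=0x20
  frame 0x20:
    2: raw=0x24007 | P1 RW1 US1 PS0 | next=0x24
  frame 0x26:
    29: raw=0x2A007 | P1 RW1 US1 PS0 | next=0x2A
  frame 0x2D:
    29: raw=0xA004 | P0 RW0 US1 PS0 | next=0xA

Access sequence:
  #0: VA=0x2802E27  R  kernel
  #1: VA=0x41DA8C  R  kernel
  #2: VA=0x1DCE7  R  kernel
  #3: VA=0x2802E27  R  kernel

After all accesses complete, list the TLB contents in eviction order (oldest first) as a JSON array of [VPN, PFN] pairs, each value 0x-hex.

Trace:
#0 VA=0x2802E27 (r,kernel):
  [0] read 0x1D idx=20: raw=0x20007 flags P=1 W=1 U=1 S=0
  [1] read 0x20 idx=2: raw=0x24007 flags P=1 W=1 U=1 S=0
  ✓ 0x24E27  — 2 lookups
#1 VA=0x41DA8C (r,kernel):
  [0] read 0x1D idx=2: raw=0x26007 flags P=1 W=1 U=1 S=0
  [1] read 0x26 idx=29: raw=0x2A007 flags P=1 W=1 U=1 S=0
  ✓ 0x2AA8C  — 2 lookups
#2 VA=0x1DCE7 (r,kernel):
  [0] read 0x1D idx=0: raw=0x2D007 flags P=1 W=1 U=1 S=0
  [1] read 0x2D idx=29: raw=0xA004 flags P=0 W=0 U=1 S=0
  → PAGE_NOT_PRESENT  (2 entries read)
#3 VA=0x2802E27 (r,kernel):
  TLB hit vpn=0x2802 → PA=0x24E27

TLB: [["0x2802", "0x24"], ["0x41D", "0x2A"]]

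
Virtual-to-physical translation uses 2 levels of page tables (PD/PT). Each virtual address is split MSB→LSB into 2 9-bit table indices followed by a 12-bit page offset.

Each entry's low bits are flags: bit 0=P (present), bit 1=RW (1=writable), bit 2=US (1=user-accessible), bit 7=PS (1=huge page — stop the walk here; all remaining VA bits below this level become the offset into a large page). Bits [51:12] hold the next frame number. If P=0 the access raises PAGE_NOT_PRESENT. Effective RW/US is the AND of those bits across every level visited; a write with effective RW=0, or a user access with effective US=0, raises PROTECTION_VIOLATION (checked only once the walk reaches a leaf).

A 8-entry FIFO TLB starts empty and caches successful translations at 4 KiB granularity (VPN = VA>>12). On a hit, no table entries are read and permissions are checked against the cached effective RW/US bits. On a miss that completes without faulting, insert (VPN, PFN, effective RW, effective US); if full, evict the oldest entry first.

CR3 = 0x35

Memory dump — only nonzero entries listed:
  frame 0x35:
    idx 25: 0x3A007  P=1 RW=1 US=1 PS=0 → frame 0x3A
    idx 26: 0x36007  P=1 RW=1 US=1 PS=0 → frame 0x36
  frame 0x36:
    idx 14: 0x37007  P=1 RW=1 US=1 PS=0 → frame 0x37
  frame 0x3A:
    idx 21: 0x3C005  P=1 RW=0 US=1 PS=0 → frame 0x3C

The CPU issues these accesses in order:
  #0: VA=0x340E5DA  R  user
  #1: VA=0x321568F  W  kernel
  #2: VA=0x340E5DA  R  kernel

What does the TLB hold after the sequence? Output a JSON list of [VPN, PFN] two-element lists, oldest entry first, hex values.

Trace:
#0 VA=0x340E5DA (r,user):
  L0: frame=0x35 idx=26 entry=0x36007 [P=1 RW=1 US=1 PS=0]
  L1: frame=0x36 idx=14 entry=0x37007 [P=1 RW=1 US=1 PS=0]
  → PA=0x375DA  (2 entries read)
#1 VA=0x321568F (w,kernel):
  L0: frame=0x35 idx=25 entry=0x3A007 [P=1 RW=1 US=1 PS=0]
  L1: frame=0x3A idx=21 entry=0x3C005 [P=1 RW=0 US=1 PS=0]
  ✗ PROTECTION_VIOLATION  [2 reads]
#2 VA=0x340E5DA (r,kernel):
  TLB hit vpn=0x340E → PA=0x375DA

TLB: [["0x340E", "0x37"]]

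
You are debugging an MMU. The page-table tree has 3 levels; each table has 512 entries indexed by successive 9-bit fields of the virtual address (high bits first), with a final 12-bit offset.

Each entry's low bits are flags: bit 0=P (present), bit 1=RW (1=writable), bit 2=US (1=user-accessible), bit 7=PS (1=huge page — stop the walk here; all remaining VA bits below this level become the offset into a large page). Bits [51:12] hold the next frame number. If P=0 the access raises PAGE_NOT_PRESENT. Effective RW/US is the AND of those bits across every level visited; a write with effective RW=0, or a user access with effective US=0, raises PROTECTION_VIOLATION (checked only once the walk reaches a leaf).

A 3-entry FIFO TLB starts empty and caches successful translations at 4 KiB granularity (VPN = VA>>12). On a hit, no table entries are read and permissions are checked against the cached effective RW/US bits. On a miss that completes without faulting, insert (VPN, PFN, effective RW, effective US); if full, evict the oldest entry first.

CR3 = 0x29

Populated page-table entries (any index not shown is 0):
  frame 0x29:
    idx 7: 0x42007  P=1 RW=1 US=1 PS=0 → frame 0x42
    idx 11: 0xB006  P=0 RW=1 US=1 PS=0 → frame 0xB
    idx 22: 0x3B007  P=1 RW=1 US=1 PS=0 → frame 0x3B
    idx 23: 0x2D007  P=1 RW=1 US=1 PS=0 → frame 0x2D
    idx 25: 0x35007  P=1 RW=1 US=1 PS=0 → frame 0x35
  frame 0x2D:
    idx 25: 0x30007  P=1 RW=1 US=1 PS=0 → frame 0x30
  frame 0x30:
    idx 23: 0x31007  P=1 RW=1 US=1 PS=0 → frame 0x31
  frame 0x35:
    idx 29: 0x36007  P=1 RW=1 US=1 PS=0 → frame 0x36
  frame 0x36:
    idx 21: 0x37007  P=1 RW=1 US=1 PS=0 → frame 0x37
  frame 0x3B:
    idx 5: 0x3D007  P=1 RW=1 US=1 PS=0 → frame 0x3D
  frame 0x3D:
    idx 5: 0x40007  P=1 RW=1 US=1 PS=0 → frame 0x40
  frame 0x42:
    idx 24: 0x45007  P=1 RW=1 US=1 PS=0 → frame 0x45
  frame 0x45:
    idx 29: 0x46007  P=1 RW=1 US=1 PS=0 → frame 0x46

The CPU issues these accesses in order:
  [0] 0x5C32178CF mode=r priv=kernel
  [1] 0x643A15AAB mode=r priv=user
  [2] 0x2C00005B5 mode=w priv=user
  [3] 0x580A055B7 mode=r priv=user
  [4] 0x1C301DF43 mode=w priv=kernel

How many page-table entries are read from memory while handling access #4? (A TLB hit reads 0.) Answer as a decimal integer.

Per-access translation:
#0 VA=0x5C32178CF (r,kernel):
  [0] read 0x29 idx=23: raw=0x2D007 flags P=1 W=1 U=1 S=0
  [1] read 0x2D idx=25: raw=0x30007 flags P=1 W=1 U=1 S=0
  [2] read 0x30 idx=23: raw=0x31007 flags P=1 W=1 U=1 S=0
  ✓ 0x318CF  — 3 lookups
#1 VA=0x643A15AAB (r,user):
  [0] read 0x29 idx=25: raw=0x35007 flags P=1 W=1 U=1 S=0
  [1] read 0x35 idx=29: raw=0x36007 flags P=1 W=1 U=1 S=0
  [2] read 0x36 idx=21: raw=0x37007 flags P=1 W=1 U=1 S=0
  ✓ 0x37AAB  — 3 lookups
#2 VA=0x2C00005B5 (w,user):
  [0] read 0x29 idx=11: raw=0xB006 flags P=0 W=1 U=1 S=0
  → PAGE_NOT_PRESENT  (1 entries read)
#3 VA=0x580A055B7 (r,user):
  [0] read 0x29 idx=22: raw=0x3B007 flags P=1 W=1 U=1 S=0
  [1] read 0x3B idx=5: raw=0x3D007 flags P=1 W=1 U=1 S=0
  [2] read 0x3D idx=5: raw=0x40007 flags P=1 W=1 U=1 S=0
  ✓ 0x405B7  — 3 lookups
#4 VA=0x1C301DF43 (w,kernel):
  [0] read 0x29 idx=7: raw=0x42007 flags P=1 W=1 U=1 S=0
  [1] read 0x42 idx=24: raw=0x45007 flags P=1 W=1 U=1 S=0
  [2] read 0x45 idx=29: raw=0x46007 flags P=1 W=1 U=1 S=0
  ✓ 0x46F43  — 3 lookups

Entries read for #4: 3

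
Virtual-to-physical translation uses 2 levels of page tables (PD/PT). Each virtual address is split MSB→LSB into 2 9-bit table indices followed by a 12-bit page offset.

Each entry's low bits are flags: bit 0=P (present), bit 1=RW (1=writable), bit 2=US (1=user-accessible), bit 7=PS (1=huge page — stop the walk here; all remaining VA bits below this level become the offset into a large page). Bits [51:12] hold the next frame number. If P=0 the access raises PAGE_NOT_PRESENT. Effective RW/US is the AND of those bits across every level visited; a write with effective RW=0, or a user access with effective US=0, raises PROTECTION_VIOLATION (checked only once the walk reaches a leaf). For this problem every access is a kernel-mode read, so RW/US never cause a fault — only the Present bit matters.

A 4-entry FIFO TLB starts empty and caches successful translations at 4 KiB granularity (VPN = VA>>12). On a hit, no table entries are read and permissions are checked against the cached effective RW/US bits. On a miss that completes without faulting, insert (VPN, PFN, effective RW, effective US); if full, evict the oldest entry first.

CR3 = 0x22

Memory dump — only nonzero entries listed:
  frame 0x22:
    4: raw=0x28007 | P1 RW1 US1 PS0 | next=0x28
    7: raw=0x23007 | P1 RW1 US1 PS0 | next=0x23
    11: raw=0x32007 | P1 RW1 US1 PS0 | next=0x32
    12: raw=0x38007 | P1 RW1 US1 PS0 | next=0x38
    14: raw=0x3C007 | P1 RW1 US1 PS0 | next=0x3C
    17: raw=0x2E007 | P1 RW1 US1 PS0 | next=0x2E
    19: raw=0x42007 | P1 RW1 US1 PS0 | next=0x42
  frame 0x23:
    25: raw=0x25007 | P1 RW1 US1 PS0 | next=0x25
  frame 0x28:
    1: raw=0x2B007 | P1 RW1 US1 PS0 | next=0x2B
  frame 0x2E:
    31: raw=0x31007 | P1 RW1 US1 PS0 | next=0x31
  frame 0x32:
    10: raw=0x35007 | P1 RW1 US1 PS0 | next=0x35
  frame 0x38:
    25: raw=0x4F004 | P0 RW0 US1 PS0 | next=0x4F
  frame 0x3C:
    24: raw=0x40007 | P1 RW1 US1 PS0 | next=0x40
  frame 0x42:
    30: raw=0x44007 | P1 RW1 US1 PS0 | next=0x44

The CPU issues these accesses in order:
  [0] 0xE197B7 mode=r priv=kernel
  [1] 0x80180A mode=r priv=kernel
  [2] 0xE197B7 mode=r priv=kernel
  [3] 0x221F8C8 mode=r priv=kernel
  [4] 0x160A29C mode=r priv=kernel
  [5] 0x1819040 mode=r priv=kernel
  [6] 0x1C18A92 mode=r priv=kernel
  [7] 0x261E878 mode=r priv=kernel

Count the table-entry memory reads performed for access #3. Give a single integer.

Per-access translation:
#0 VA=0xE197B7 (r,kernel):
  [0] read 0x22 idx=7: raw=0x23007 flags P=1 W=1 U=1 S=0
  [1] read 0x23 idx=25: raw=0x25007 flags P=1 W=1 U=1 S=0
  → PA=0x257B7  (2 entries read)
#1 VA=0x80180A (r,kernel):
  [0] read 0x22 idx=4: raw=0x28007 flags P=1 W=1 U=1 S=0
  [1] read 0x28 idx=1: raw=0x2B007 flags P=1 W=1 U=1 S=0
  → PA=0x2B80A  (2 entries read)
#2 VA=0xE197B7 (r,kernel):
  TLB hit vpn=0xE19 → PA=0x257B7
#3 VA=0x221F8C8 (r,kernel):
  [0] read 0x22 idx=17: raw=0x2E007 flags P=1 W=1 U=1 S=0
  [1] read 0x2E idx=31: raw=0x31007 flags P=1 W=1 U=1 S=0
  → PA=0x318C8  (2 entries read)
#4 VA=0x160A29C (r,kernel):
  [0] read 0x22 idx=11: raw=0x32007 flags P=1 W=1 U=1 S=0
  [1] read 0x32 idx=10: raw=0x35007 flags P=1 W=1 U=1 S=0
  → PA=0x3529C  (2 entries read)
#5 VA=0x1819040 (r,kernel):
  [0] read 0x22 idx=12: raw=0x38007 flags P=1 W=1 U=1 S=0
  [1] read 0x38 idx=25: raw=0x4F004 flags P=0 W=0 U=1 S=0
  ⇒ fault: PAGE_NOT_PRESENT  — 2 lookups
#6 VA=0x1C18A92 (r,kernel):
  [0] read 0x22 idx=14: raw=0x3C007 flags P=1 W=1 U=1 S=0
  [1] read 0x3C idx=24: raw=0x40007 flags P=1 W=1 U=1 S=0
  → PA=0x40A92  (2 entries read)
#7 VA=0x261E878 (r,kernel):
  [0] read 0x22 idx=19: raw=0x42007 flags P=1 W=1 U=1 S=0
  [1] read 0x42 idx=30: raw=0x44007 flags P=1 W=1 U=1 S=0
  → PA=0x44878  (2 entries read)

Entries read for #3: 2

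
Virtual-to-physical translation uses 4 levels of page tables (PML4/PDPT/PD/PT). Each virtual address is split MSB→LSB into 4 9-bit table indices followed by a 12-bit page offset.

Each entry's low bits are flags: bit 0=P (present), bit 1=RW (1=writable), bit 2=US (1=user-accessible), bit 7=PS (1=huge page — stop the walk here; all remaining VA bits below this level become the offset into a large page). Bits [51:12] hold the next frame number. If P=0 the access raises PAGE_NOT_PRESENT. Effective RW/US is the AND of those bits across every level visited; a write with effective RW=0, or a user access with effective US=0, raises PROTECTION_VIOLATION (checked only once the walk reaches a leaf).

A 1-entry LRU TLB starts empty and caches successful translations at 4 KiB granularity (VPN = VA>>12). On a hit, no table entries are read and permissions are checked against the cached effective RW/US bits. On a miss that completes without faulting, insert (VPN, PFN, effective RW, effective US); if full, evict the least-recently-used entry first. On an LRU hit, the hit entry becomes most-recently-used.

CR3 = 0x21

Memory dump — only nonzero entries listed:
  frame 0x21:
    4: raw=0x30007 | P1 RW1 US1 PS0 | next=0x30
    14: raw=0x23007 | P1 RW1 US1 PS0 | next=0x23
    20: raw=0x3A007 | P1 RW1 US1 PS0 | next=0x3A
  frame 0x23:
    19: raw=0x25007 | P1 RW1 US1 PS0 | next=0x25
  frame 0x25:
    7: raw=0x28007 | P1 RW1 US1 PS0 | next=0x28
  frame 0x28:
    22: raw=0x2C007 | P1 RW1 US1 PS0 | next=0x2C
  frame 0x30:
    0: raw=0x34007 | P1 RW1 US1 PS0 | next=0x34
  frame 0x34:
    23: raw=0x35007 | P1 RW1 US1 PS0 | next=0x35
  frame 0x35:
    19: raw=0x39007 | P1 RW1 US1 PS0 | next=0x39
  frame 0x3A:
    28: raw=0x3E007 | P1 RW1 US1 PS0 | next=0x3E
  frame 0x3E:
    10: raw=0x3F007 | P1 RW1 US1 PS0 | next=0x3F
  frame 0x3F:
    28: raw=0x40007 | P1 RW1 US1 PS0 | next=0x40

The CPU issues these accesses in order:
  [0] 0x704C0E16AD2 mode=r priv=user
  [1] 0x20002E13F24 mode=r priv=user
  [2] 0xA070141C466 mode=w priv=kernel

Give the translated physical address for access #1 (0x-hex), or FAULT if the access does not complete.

Per-access translation:
#0 VA=0x704C0E16AD2 (r,user):
  lvl0: tbl 0x21, slot 14 ⇒ 0x23007 (P1/RW1/US1/PS0)
  lvl1: tbl 0x23, slot 19 ⇒ 0x25007 (P1/RW1/US1/PS0)
  lvl2: tbl 0x25, slot 7 ⇒ 0x28007 (P1/RW1/US1/PS0)
  lvl3: tbl 0x28, slot 22 ⇒ 0x2C007 (P1/RW1/US1/PS0)
  ✓ 0x2CAD2  — 4 lookups
#1 VA=0x20002E13F24 (r,user):
  lvl0: tbl 0x21, slot 4 ⇒ 0x30007 (P1/RW1/US1/PS0)
  lvl1: tbl 0x30, slot 0 ⇒ 0x34007 (P1/RW1/US1/PS0)
  lvl2: tbl 0x34, slot 23 ⇒ 0x35007 (P1/RW1/US1/PS0)
  lvl3: tbl 0x35, slot 19 ⇒ 0x39007 (P1/RW1/US1/PS0)
  ✓ 0x39F24  — 4 lookups
#2 VA=0xA070141C466 (w,kernel):
  lvl0: tbl 0x21, slot 20 ⇒ 0x3A007 (P1/RW1/US1/PS0)
  lvl1: tbl 0x3A, slot 28 ⇒ 0x3E007 (P1/RW1/US1/PS0)
  lvl2: tbl 0x3E, slot 10 ⇒ 0x3F007 (P1/RW1/US1/PS0)
  lvl3: tbl 0x3F, slot 28 ⇒ 0x40007 (P1/RW1/US1/PS0)
  ✓ 0x40466  — 4 lookups

Access #1 PA: 0x39F24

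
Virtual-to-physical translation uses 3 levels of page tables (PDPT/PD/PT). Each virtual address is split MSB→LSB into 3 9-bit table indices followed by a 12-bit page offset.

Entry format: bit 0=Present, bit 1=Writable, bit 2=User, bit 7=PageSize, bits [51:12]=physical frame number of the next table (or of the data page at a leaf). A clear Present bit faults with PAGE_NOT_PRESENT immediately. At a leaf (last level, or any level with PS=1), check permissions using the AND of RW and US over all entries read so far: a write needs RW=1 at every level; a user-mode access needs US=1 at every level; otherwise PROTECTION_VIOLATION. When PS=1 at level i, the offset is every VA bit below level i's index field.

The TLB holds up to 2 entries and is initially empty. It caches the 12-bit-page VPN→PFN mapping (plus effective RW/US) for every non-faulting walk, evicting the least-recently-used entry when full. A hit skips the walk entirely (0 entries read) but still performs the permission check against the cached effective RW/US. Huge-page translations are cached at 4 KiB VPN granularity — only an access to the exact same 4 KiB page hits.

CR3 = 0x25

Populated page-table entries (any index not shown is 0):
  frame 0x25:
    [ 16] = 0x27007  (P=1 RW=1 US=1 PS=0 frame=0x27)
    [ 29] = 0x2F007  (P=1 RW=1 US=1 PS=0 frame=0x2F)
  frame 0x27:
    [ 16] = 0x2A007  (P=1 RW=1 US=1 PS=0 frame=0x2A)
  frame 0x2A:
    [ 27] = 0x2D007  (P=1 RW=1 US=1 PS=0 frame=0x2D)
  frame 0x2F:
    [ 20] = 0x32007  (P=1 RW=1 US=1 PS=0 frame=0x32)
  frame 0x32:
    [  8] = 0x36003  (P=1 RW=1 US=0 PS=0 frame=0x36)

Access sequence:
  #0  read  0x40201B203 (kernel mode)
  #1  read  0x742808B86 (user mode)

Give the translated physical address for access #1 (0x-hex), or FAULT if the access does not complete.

Trace:
#0 VA=0x40201B203 (r,kernel):
  lvl0: tbl 0x25, slot 16 ⇒ 0x27007 (P1/RW1/US1/PS0)
  lvl1: tbl 0x27, slot 16 ⇒ 0x2A007 (P1/RW1/US1/PS0)
  lvl2: tbl 0x2A, slot 27 ⇒ 0x2D007 (P1/RW1/US1/PS0)
  ⇒ phys 0x2D203  [3 reads]
#1 VA=0x742808B86 (r,user):
  lvl0: tbl 0x25, slot 29 ⇒ 0x2F007 (P1/RW1/US1/PS0)
  lvl1: tbl 0x2F, slot 20 ⇒ 0x32007 (P1/RW1/US1/PS0)
  lvl2: tbl 0x32, slot 8 ⇒ 0x36003 (P1/RW1/US0/PS0)
  ⇒ fault: PROTECTION_VIOLATION  — 3 lookups

Access #1 PA: FAULT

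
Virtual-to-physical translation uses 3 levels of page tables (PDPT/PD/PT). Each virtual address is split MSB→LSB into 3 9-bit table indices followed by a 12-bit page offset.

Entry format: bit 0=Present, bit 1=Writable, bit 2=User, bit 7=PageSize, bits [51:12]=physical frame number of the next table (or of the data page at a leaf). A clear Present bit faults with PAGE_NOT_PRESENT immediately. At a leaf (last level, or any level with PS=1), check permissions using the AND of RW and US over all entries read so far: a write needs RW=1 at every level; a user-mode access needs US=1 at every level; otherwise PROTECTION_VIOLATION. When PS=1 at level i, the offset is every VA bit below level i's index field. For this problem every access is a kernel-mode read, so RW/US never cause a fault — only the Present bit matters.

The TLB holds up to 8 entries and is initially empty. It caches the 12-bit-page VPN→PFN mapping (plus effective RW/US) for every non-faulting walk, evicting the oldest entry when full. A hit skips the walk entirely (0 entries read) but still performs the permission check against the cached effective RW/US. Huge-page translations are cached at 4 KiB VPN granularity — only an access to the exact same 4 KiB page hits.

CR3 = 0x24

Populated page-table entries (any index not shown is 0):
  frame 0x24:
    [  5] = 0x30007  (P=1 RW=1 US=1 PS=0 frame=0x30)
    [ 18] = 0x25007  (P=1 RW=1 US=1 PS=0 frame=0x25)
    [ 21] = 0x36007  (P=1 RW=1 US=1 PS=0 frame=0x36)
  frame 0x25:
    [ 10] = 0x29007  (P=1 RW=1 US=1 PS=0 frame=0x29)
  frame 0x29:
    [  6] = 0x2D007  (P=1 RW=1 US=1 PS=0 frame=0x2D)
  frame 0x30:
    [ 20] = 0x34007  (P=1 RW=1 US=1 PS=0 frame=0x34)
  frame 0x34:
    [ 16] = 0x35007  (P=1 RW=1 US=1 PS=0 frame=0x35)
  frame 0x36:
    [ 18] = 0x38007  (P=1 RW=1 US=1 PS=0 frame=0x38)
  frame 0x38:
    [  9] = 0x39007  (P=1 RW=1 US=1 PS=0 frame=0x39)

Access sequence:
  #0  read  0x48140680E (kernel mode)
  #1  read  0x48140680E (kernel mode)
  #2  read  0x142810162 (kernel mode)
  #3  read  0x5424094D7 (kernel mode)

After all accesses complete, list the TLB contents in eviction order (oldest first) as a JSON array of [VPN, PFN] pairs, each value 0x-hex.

Walk each access:
#0 VA=0x48140680E (r,kernel):
  lvl0: tbl 0x24, slot 18 ⇒ 0x25007 (P1/RW1/US1/PS0)
  lvl1: tbl 0x25, slot 10 ⇒ 0x29007 (P1/RW1/US1/PS0)
  lvl2: tbl 0x29, slot 6 ⇒ 0x2D007 (P1/RW1/US1/PS0)
  → PA=0x2D80E  (3 entries read)
#1 VA=0x48140680E (r,kernel):
  TLB hit vpn=0x481406 → PA=0x2D80E
#2 VA=0x142810162 (r,kernel):
  lvl0: tbl 0x24, slot 5 ⇒ 0x30007 (P1/RW1/US1/PS0)
  lvl1: tbl 0x30, slot 20 ⇒ 0x34007 (P1/RW1/US1/PS0)
  lvl2: tbl 0x34, slot 16 ⇒ 0x35007 (P1/RW1/US1/PS0)
  → PA=0x35162  (3 entries read)
#3 VA=0x5424094D7 (r,kernel):
  lvl0: tbl 0x24, slot 21 ⇒ 0x36007 (P1/RW1/US1/PS0)
  lvl1: tbl 0x36, slot 18 ⇒ 0x38007 (P1/RW1/US1/PS0)
  lvl2: tbl 0x38, slot 9 ⇒ 0x39007 (P1/RW1/US1/PS0)
  → PA=0x394D7  (3 entries read)

TLB: [["0x481406", "0x2D"], ["0x142810", "0x35"], ["0x542409", "0x39"]]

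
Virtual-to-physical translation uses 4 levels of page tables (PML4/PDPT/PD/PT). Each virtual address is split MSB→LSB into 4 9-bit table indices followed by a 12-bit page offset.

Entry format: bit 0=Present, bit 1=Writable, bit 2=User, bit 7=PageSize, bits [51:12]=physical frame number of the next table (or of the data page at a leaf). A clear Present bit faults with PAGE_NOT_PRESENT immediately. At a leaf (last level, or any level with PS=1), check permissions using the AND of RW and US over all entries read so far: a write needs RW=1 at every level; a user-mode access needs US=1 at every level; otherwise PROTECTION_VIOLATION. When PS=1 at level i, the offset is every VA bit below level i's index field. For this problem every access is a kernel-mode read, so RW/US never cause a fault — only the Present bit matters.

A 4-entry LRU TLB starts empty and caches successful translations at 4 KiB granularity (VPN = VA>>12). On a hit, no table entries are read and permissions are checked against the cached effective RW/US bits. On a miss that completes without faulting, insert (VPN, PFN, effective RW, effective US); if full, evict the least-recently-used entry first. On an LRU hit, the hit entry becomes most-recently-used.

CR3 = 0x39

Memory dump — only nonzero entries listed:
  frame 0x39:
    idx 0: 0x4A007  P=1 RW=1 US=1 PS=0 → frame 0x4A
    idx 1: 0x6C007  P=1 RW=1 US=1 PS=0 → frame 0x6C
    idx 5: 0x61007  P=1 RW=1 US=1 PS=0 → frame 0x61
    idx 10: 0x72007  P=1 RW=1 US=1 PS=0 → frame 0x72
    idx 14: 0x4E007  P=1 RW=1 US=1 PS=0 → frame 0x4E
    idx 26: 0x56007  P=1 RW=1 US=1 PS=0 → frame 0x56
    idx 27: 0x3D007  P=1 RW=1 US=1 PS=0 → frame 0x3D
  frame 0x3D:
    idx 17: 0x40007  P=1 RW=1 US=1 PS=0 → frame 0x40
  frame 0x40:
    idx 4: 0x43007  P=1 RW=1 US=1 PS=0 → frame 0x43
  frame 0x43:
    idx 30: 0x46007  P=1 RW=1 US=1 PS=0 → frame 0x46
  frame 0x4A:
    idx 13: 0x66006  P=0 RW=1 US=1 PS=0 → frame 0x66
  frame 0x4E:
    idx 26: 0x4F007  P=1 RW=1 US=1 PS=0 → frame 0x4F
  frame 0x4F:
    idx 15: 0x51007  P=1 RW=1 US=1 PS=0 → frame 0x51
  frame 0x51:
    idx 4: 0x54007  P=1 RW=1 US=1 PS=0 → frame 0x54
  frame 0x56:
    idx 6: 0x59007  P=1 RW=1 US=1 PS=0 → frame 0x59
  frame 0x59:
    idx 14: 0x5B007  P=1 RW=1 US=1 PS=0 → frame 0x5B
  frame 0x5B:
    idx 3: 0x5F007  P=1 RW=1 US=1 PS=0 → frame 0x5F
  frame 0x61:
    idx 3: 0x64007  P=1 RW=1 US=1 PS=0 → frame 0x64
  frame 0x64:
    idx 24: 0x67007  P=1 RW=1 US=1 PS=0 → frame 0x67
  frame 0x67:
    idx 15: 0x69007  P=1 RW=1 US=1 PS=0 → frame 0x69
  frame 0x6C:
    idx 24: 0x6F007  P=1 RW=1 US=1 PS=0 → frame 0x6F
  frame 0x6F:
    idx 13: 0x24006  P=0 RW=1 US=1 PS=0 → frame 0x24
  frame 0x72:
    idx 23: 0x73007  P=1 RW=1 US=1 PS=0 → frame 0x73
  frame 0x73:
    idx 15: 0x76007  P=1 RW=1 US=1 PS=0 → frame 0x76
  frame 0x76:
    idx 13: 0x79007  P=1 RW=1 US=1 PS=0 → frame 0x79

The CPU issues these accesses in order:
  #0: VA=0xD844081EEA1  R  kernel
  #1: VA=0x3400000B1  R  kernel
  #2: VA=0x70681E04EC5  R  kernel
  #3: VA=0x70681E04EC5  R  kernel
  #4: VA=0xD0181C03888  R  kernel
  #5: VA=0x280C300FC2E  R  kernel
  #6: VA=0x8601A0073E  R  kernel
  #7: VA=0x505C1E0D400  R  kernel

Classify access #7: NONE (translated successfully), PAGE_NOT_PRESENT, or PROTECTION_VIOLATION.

Trace:
#0 VA=0xD844081EEA1 (r,kernel):
  lvl0: tbl 0x39, slot 27 ⇒ 0x3D007 (P1/RW1/US1/PS0)
  lvl1: tbl 0x3D, slot 17 ⇒ 0x40007 (P1/RW1/US1/PS0)
  lvl2: tbl 0x40, slot 4 ⇒ 0x43007 (P1/RW1/US1/PS0)
  lvl3: tbl 0x43, slot 30 ⇒ 0x46007 (P1/RW1/US1/PS0)
  → PA=0x46EA1  (4 entries read)
#1 VA=0x3400000B1 (r,kernel):
  lvl0: tbl 0x39, slot 0 ⇒ 0x4A007 (P1/RW1/US1/PS0)
  lvl1: tbl 0x4A, slot 13 ⇒ 0x66006 (P0/RW1/US1/PS0)
  ✗ PAGE_NOT_PRESENT  [2 reads]
#2 VA=0x70681E04EC5 (r,kernel):
  lvl0: tbl 0x39, slot 14 ⇒ 0x4E007 (P1/RW1/US1/PS0)
  lvl1: tbl 0x4E, slot 26 ⇒ 0x4F007 (P1/RW1/US1/PS0)
  lvl2: tbl 0x4F, slot 15 ⇒ 0x51007 (P1/RW1/US1/PS0)
  lvl3: tbl 0x51, slot 4 ⇒ 0x54007 (P1/RW1/US1/PS0)
  → PA=0x54EC5  (4 entries read)
#3 VA=0x70681E04EC5 (r,kernel):
  TLB hit vpn=0x70681E04 → PA=0x54EC5
#4 VA=0xD0181C03888 (r,kernel):
  lvl0: tbl 0x39, slot 26 ⇒ 0x56007 (P1/RW1/US1/PS0)
  lvl1: tbl 0x56, slot 6 ⇒ 0x59007 (P1/RW1/US1/PS0)
  lvl2: tbl 0x59, slot 14 ⇒ 0x5B007 (P1/RW1/US1/PS0)
  lvl3: tbl 0x5B, slot 3 ⇒ 0x5F007 (P1/RW1/US1/PS0)
  → PA=0x5F888  (4 entries read)
#5 VA=0x280C300FC2E (r,kernel):
  lvl0: tbl 0x39, slot 5 ⇒ 0x61007 (P1/RW1/US1/PS0)
  lvl1: tbl 0x61, slot 3 ⇒ 0x64007 (P1/RW1/US1/PS0)
  lvl2: tbl 0x64, slot 24 ⇒ 0x67007 (P1/RW1/US1/PS0)
  lvl3: tbl 0x67, slot 15 ⇒ 0x69007 (P1/RW1/US1/PS0)
  → PA=0x69C2E  (4 entries read)
#6 VA=0x8601A0073E (r,kernel):
  lvl0: tbl 0x39, slot 1 ⇒ 0x6C007 (P1/RW1/US1/PS0)
  lvl1: tbl 0x6C, slot 24 ⇒ 0x6F007 (P1/RW1/US1/PS0)
  lvl2: tbl 0x6F, slot 13 ⇒ 0x24006 (P0/RW1/US1/PS0)
  ✗ PAGE_NOT_PRESENT  [3 reads]
#7 VA=0x505C1E0D400 (r,kernel):
  lvl0: tbl 0x39, slot 10 ⇒ 0x72007 (P1/RW1/US1/PS0)
  lvl1: tbl 0x72, slot 23 ⇒ 0x73007 (P1/RW1/US1/PS0)
  lvl2: tbl 0x73, slot 15 ⇒ 0x76007 (P1/RW1/US1/PS0)
  lvl3: tbl 0x76, slot 13 ⇒ 0x79007 (P1/RW1/US1/PS0)
  → PA=0x79400  (4 entries read)

Access #7 fault: NONE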